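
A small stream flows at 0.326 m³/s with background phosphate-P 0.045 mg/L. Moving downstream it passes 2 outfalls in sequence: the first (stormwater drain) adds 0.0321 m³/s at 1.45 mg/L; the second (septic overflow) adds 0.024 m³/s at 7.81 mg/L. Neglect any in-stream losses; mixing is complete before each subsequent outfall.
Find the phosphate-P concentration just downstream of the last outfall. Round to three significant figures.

0.651 mg/L

Below outfall 1: Q → 0.3581 m³/s, C = (0.3260·0.04500 + 0.03210·1.450)/0.3581 = 0.1709 mg/L.
Below outfall 2: Q → 0.3821 m³/s, C = (0.3581·0.1709 + 0.02400·7.810)/0.3821 = 0.6508 mg/L.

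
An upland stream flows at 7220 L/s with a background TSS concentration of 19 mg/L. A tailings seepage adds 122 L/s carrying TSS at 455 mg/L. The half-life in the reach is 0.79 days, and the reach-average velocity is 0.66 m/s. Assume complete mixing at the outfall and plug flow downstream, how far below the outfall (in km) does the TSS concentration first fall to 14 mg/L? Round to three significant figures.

Mixed concentration C = ΣQC/ΣQ = (7220·19.00 + 122.0·455.0) / 7342 = 192700/7342 = 26.24 mg/L.
Half-life 0.79 d → k = ln 2 / 0.79 = 0.8774 d⁻¹.
Set 26.24·exp(−k·t) = 14 → t = ln(26.24/14)/k = 61880 s = 17.19 h.
Distance = v·t = 0.66·61880 = 40840 m = 40.84 km.

40.8 km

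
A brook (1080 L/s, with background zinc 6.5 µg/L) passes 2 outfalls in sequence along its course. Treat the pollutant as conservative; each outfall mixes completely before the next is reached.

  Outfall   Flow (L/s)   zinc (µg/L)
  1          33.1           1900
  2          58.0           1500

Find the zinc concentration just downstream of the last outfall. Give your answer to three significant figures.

134 µg/L

Outfall 1: combined Q = 1113 L/s; C = (1080·6.500 + 33.10·1900)/1113 = 62.81 µg/L.
Outfall 2: combined Q = 1171 L/s; C = (1113·62.81 + 58.00·1500)/1171 = 134.0 µg/L.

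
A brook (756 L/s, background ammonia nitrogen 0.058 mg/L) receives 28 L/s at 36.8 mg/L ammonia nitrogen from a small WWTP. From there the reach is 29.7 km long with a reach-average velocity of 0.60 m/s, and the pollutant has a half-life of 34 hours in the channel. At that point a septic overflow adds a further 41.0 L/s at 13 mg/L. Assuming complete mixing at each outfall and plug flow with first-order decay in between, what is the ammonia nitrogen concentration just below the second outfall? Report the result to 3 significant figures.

Conservation of mass: C = (756.0·0.05800 + 28.00·36.80) / 784.0 = 1074/784.0 = 1.370 mg/L; combined flow 784.0 L/s.
Travel time t = 29.7·1000 / 0.60 = 49500 s = 13.75 h.
Half-life 34 h → k = ln 2 / 34 = 0.02039 h⁻¹ = 0.4893 d⁻¹.
First-order decay: C = 1.370·exp(−k·t) = 1.370·0.7555 = 1.035 mg/L.
Second outfall: C = (784.0·1.035 + 41.00·13.00)/825.0 = 1.630 mg/L.

1.63 mg/L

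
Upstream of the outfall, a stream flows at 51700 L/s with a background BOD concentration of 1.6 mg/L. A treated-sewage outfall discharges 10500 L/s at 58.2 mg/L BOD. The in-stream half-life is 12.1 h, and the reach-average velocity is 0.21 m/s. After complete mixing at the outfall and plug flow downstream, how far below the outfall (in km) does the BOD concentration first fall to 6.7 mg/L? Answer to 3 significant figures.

After mixing, C = (51700·1.600 + 10500·58.20) / 62200 = 693800/62200 = 11.15 mg/L.
Half-life 12.1 h → k = ln 2 / 12.1 = 0.05728 h⁻¹ = 1.375 d⁻¹.
Set 11.15·exp(−k·t) = 6.7 → t = ln(11.15/6.7)/k = 32030 s = 8.899 h.
Distance = v·t = 0.21·32030 = 6727 m = 6.727 km.

6.73 km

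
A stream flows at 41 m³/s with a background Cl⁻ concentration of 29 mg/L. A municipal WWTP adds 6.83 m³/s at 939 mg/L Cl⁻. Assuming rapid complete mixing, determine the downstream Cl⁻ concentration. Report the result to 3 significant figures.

159 mg/L

Flow-weighted average: C = (41.00·29.00 + 6.830·939.0) / 47.83 = 7602/47.83 = 158.9 mg/L.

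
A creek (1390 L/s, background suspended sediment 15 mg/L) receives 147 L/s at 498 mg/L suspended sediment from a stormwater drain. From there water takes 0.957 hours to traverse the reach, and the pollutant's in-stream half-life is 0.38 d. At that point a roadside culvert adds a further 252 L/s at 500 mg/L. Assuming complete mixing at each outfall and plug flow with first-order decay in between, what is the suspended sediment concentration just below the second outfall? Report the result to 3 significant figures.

119 mg/L

Conservation of mass: C = (1390·15.00 + 147.0·498.0) / 1537 = 94060/1537 = 61.19 mg/L; combined flow 1537 L/s.
Half-life 0.38 d → k = ln 2 / 0.38 = 1.824 d⁻¹.
After decay, C = 61.19 × e^(−kt) = 61.19 × 0.9298 = 56.90 mg/L.
At the second outfall, C = (1537·56.90 + 252.0·500.0) / (1537 + 252.0) = 119.3 mg/L.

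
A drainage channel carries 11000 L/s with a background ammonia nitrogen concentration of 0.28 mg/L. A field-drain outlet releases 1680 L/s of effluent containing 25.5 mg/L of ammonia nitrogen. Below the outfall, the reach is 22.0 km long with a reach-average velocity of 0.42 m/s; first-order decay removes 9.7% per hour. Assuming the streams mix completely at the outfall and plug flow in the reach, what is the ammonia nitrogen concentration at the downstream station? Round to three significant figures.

After mixing, C = (11000·0.2800 + 1680·25.50) / 12680 = 45920/12680 = 3.621 mg/L.
Travel time t = 22.0·1000 / 0.42 = 52380 s = 14.55 h.
9.7%/h lost → k = −ln(1 − 0.097) = 0.1020 h⁻¹.
First-order decay: C = 3.621·exp(−k·t) = 3.621·0.2266 = 0.8206 mg/L.

0.821 mg/L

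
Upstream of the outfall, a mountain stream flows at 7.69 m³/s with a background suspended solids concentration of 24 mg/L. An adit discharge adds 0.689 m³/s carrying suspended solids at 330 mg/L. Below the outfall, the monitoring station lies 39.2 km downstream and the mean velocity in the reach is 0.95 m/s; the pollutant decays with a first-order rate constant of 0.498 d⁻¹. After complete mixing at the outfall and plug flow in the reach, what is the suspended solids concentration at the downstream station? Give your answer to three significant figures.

Flow-weighted average: C = (7.690·24.00 + 0.6890·330.0) / 8.379 = 411.9/8.379 = 49.16 mg/L.
Travel time t = 39.2·1000 / 0.95 = 41260 s = 11.46 h.
After decay, C = 49.16 × e^(−kt) = 49.16 × 0.7883 = 38.76 mg/L.

38.8 mg/L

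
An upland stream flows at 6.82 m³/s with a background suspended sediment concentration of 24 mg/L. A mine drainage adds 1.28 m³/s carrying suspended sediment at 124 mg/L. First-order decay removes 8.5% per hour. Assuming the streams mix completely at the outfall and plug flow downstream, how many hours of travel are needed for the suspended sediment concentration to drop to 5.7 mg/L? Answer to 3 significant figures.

Flow-weighted average: C = (6.820·24.00 + 1.280·124.0) / 8.100 = 322.4/8.100 = 39.80 mg/L.
8.5%/h lost → k = −ln(1 − 0.085) = 0.08883 h⁻¹.
39.80·exp(−k·t) = 5.7 → t = ln(39.80/5.7)/k = 78760 s = 21.88 h.

21.9 h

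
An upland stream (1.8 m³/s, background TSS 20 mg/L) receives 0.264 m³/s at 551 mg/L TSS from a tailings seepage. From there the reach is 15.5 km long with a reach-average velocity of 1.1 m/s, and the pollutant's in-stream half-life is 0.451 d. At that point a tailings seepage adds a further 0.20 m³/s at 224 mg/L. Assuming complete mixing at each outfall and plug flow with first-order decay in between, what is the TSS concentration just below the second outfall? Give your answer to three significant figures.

Mixed concentration C = ΣQC/ΣQ = (1.800·20.00 + 0.2640·551.0) / 2.064 = 181.5/2.064 = 87.92 mg/L; combined flow 2.064 m³/s.
Travel time t = 15.5·1000 / 1.1 = 14090 s = 3.914 h.
Half-life 0.451 d → k = ln 2 / 0.451 = 1.537 d⁻¹.
Decay over the reach: 87.92·exp(−kt) = 87.92·0.7783 = 68.43 mg/L.
Second outfall: C = (2.064·68.43 + 0.2000·224.0)/2.264 = 82.17 mg/L.

82.2 mg/L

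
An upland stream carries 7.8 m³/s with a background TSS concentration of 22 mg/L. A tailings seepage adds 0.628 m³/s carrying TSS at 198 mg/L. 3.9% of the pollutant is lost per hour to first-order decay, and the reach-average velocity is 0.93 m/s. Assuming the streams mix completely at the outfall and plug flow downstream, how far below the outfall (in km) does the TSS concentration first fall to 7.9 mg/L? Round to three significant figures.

Mass balance: C = (7.800·22.00 + 0.6280·198.0) / 8.428 = 295.9/8.428 = 35.11 mg/L.
3.9%/h lost → k = −ln(1 − 0.039) = 0.03978 h⁻¹.
Set 35.11·exp(−k·t) = 7.9 → t = ln(35.11/7.9)/k = 135000 s = 37.50 h.
Distance = v·t = 0.93·135000 = 125500 m = 125.5 km.

126 km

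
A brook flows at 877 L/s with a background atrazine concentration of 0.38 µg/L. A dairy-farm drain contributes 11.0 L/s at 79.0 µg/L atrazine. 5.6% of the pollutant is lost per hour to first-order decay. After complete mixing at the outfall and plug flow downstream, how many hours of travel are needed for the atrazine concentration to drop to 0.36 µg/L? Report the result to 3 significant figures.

23.0 h

After mixing, C = (877.0·0.3800 + 11.00·79.00) / 888.0 = 1202/888.0 = 1.354 µg/L.
5.6%/h lost → k = −ln(1 − 0.056) = 0.05763 h⁻¹.
1.354·exp(−k·t) = 0.36 → t = ln(1.354/0.36)/k = 82750 s = 22.99 h.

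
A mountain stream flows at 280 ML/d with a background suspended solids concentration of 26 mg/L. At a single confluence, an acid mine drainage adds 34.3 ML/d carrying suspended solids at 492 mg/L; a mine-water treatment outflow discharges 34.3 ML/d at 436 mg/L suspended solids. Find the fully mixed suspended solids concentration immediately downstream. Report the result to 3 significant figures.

Mass balance: C = (280.0·26.00 + 34.30·492.0 + 34.30·436.0) / 348.6 = 39110/348.6 = 112.2 mg/L.

112 mg/L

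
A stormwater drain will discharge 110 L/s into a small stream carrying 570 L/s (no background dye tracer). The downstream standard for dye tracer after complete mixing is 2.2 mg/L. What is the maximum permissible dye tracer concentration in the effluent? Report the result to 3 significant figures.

13.6 mg/L

At the limit, (Qr·Cr + Qe·Cₑ)/(Qr + Qe) = 2.2:
Cₑ = (680.0·2.2 − 570.0·0) / 110.0 = 13.60 mg/L.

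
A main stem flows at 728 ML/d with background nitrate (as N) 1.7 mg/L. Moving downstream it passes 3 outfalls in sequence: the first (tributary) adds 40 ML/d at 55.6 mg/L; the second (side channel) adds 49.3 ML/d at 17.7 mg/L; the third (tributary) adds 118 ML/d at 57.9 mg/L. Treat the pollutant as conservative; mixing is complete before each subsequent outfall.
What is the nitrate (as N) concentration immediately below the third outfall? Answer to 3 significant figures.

11.9 mg/L

After outfall 1: Q = 728.0 + 40.00 = 768.0 ML/d; C = (728.0·1.700 + 40.00·55.60)/768.0 = 4.507 mg/L.
After outfall 2: Q = 768.0 + 49.30 = 817.3 ML/d; C = (768.0·4.507 + 49.30·17.70)/817.3 = 5.303 mg/L.
After outfall 3: Q = 817.3 + 118.0 = 935.3 ML/d; C = (817.3·5.303 + 118.0·57.90)/935.3 = 11.94 mg/L.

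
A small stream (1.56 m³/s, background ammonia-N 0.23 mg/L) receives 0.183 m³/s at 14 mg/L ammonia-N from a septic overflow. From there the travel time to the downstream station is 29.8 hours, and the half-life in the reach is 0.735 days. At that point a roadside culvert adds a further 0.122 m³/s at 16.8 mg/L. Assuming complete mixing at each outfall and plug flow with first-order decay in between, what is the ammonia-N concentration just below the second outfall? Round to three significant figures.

Mass balance: C = (1.560·0.2300 + 0.1830·14.00) / 1.743 = 2.921/1.743 = 1.676 mg/L; combined flow 1.743 m³/s.
Half-life 0.735 d → k = ln 2 / 0.735 = 0.9431 d⁻¹.
Decay over the reach: 1.676·exp(−kt) = 1.676·0.3101 = 0.5196 mg/L.
At the second outfall, C = (1.743·0.5196 + 0.1220·16.80) / (1.743 + 0.1220) = 1.585 mg/L.

1.58 mg/L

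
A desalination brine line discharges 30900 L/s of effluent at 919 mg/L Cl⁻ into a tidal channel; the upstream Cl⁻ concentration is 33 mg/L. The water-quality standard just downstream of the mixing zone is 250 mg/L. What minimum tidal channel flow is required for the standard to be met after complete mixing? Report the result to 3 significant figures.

95300 L/s

Set C_mix = 250: (Q·33.00 + 30900·919.0) / (Q + 30900) = 250
→ Q = 30900·(919.0 − 250)/(250 − 33.00) = 95260 L/s.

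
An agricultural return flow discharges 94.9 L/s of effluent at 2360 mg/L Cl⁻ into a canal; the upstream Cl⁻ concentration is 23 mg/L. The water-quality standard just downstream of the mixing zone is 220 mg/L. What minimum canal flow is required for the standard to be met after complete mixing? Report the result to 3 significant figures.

Set C_mix = 220: (Q·23.00 + 94.90·2360) / (Q + 94.90) = 220
→ Q = 94.90·(2360 − 220)/(220 − 23.00) = 1031 L/s.

1030 L/s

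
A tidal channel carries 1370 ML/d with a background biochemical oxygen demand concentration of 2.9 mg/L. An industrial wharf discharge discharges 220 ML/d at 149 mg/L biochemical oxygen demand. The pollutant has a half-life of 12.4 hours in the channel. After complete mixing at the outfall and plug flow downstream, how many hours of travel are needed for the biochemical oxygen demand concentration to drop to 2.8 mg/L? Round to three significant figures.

Mixed concentration C = ΣQC/ΣQ = (1370·2.900 + 220.0·149.0) / 1590 = 36750/1590 = 23.12 mg/L.
Half-life 12.4 h → k = ln 2 / 12.4 = 0.05590 h⁻¹ = 1.342 d⁻¹.
23.12·exp(−k·t) = 2.8 → t = ln(23.12/2.8)/k = 135900 s = 37.76 h.

37.8 h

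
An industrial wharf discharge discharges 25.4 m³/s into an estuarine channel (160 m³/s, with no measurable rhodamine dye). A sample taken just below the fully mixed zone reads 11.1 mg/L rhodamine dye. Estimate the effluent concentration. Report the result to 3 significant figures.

81.0 mg/L

Mass balance: 160.0·0 + 25.40·Cₑ = 185.4·11.10
→ Cₑ = (185.4·11.10 − 160.0·0) / 25.40 = 81.02 mg/L.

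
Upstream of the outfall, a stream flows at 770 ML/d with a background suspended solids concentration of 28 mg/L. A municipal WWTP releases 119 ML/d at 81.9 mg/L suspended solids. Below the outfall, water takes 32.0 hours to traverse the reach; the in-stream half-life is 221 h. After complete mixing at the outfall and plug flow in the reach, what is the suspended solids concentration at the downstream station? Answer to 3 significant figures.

Flow-weighted average: C = (770.0·28.00 + 119.0·81.90) / 889.0 = 31310/889.0 = 35.21 mg/L.
Half-life 221 h → k = ln 2 / 221 = 0.003136 h⁻¹ = 0.07527 d⁻¹.
Applying C = C₀e^(−kt): 35.21 × 0.9045 = 31.85 mg/L.

31.9 mg/L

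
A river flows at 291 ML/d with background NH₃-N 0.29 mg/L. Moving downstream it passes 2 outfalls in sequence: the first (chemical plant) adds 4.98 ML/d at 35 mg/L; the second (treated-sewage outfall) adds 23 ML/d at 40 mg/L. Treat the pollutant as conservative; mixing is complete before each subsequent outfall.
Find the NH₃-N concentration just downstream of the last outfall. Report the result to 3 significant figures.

3.70 mg/L

After outfall 1: Q = 291.0 + 4.980 = 296.0 ML/d; C = (291.0·0.2900 + 4.980·35.00)/296.0 = 0.8740 mg/L.
After outfall 2: Q = 296.0 + 23.00 = 319.0 ML/d; C = (296.0·0.8740 + 23.00·40.00)/319.0 = 3.695 mg/L.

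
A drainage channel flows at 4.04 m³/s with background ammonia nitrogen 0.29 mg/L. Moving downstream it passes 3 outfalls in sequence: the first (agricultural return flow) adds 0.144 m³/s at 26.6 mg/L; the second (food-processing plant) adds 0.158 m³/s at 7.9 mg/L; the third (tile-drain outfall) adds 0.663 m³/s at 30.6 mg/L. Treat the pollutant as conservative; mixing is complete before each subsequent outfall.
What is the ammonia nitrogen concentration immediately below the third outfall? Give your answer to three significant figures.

Outfall 1: combined Q = 4.184 m³/s; C = (4.040·0.2900 + 0.1440·26.60)/4.184 = 1.196 mg/L.
Outfall 2: combined Q = 4.342 m³/s; C = (4.184·1.196 + 0.1580·7.900)/4.342 = 1.439 mg/L.
Outfall 3: combined Q = 5.005 m³/s; C = (4.342·1.439 + 0.6630·30.60)/5.005 = 5.302 mg/L.

5.30 mg/L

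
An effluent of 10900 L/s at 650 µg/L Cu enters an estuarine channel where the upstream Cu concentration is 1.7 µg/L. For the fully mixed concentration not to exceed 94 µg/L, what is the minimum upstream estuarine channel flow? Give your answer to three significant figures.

65700 L/s

Set C_mix = 94: (Q·1.700 + 10900·650.0) / (Q + 10900) = 94
→ Q = 10900·(650.0 − 94)/(94 − 1.700) = 65660 L/s.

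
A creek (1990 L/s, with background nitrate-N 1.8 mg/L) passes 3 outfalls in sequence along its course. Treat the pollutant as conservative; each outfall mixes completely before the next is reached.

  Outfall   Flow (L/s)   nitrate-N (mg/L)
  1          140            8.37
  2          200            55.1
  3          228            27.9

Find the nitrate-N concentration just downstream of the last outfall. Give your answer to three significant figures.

Outfall 1: combined Q = 2130 L/s; C = (1990·1.800 + 140.0·8.370)/2130 = 2.232 mg/L.
Outfall 2: combined Q = 2330 L/s; C = (2130·2.232 + 200.0·55.10)/2330 = 6.770 mg/L.
Outfall 3: combined Q = 2558 L/s; C = (2330·6.770 + 228.0·27.90)/2558 = 8.653 mg/L.

8.65 mg/L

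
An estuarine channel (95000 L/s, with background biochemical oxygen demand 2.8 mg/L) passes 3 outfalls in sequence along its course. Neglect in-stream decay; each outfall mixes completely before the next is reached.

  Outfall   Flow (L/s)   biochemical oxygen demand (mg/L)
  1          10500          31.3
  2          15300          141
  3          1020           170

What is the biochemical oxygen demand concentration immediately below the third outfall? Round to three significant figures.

24.0 mg/L

Outfall 1: combined Q = 105500 L/s; C = (95000·2.800 + 10500·31.30)/105500 = 5.636 mg/L.
Outfall 2: combined Q = 120800 L/s; C = (105500·5.636 + 15300·141.0)/120800 = 22.78 mg/L.
Outfall 3: combined Q = 121800 L/s; C = (120800·22.78 + 1020·170.0)/121800 = 24.01 mg/L.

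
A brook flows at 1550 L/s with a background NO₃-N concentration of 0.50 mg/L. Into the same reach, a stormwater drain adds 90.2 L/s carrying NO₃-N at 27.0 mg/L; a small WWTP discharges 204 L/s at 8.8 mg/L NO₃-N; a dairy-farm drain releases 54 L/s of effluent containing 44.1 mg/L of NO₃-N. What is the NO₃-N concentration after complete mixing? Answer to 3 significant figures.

Mass balance: C = (1550·0.5000 + 90.20·27.00 + 204.0·8.800 + 54.00·44.10) / 1898 = 7387/1898 = 3.892 mg/L.

3.89 mg/L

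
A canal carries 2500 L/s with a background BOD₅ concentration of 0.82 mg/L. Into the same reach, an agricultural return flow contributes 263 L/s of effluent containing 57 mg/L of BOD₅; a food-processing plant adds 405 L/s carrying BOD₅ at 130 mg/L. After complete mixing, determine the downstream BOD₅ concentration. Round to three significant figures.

22.0 mg/L

Flow-weighted average: C = (2500·0.8200 + 263.0·57.00 + 405.0·130.0) / 3168 = 69690/3168 = 22.00 mg/L.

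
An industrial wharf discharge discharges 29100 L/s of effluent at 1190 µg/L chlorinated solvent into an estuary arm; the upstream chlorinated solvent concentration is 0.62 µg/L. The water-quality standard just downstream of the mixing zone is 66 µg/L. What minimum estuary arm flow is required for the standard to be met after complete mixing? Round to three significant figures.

500000 L/s

Set C_mix = 66: (Q·0.6200 + 29100·1190) / (Q + 29100) = 66
→ Q = 29100·(1190 − 66)/(66 − 0.6200) = 500300 L/s.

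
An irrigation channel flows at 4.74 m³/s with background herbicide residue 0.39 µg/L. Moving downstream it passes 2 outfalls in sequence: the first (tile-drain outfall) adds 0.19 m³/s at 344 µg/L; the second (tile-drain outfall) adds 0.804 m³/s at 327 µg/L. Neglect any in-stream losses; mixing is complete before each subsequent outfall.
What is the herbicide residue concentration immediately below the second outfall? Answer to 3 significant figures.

Outfall 1: combined Q = 4.930 m³/s; C = (4.740·0.3900 + 0.1900·344.0)/4.930 = 13.63 µg/L.
Outfall 2: combined Q = 5.734 m³/s; C = (4.930·13.63 + 0.8040·327.0)/5.734 = 57.57 µg/L.

57.6 µg/L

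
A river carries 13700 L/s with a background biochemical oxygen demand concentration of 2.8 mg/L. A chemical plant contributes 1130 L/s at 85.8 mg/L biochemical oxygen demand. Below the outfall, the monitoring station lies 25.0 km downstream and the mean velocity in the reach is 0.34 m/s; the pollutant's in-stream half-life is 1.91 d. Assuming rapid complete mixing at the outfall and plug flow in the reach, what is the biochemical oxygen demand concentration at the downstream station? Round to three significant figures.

6.70 mg/L

Flow-weighted average: C = (13700·2.800 + 1130·85.80) / 14830 = 135300/14830 = 9.124 mg/L.
Travel time t = 25.0·1000 / 0.34 = 73530 s = 20.42 h.
Half-life 1.91 d → k = ln 2 / 1.91 = 0.3629 d⁻¹.
After decay, C = 9.124 × e^(−kt) = 9.124 × 0.7343 = 6.700 mg/L.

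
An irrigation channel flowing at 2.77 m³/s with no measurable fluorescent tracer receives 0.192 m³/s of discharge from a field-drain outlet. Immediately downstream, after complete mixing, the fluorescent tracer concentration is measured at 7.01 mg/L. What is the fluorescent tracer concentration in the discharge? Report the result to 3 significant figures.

Mass balance: 2.770·0 + 0.1920·Cₑ = 2.962·7.010
→ Cₑ = (2.962·7.010 − 2.770·0) / 0.1920 = 108.1 mg/L.

108 mg/L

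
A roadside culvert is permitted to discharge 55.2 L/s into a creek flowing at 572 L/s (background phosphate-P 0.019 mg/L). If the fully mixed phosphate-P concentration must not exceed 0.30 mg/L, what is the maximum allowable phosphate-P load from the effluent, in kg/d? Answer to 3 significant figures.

15.3 kg/d

Mass balance at the limit: 572.0·0.01900 + 55.20·Cₑ = 627.2·0.30 → Cₑ = 3.212 mg/L.
55.20 L/s = 0.05520 m³/s. Load = 0.05520 m³/s × 3.212 g/m³ × 86 400 s/d = 15.32 kg/d.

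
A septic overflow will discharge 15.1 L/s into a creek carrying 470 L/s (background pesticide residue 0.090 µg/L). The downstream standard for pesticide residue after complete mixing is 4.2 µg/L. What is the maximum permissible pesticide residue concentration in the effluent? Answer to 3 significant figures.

At the limit, (Qr·Cr + Qe·Cₑ)/(Qr + Qe) = 4.2:
Cₑ = (485.1·4.2 − 470.0·0.09000) / 15.10 = 132.1 µg/L.

132 µg/L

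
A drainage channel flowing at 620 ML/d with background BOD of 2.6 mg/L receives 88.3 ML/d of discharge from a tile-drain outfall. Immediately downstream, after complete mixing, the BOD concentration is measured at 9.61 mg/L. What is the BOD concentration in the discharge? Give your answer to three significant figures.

Mass balance: 620.0·2.600 + 88.30·Cₑ = 708.3·9.610
→ Cₑ = (708.3·9.610 − 620.0·2.600) / 88.30 = 58.83 mg/L.

58.8 mg/L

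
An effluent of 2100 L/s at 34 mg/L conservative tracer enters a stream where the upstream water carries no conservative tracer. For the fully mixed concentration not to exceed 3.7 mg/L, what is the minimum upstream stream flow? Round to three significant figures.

17200 L/s

Set C_mix = 3.7: (Q·0 + 2100·34.00) / (Q + 2100) = 3.7
→ Q = 2100·(34.00 − 3.7)/(3.7 − 0) = 17200 L/s.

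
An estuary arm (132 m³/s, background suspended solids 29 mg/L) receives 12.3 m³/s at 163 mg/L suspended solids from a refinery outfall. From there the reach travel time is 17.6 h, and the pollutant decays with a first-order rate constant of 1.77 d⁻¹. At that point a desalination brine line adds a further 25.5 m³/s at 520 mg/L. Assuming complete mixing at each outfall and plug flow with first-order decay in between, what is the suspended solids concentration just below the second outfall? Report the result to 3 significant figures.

After mixing, C = (132.0·29.00 + 12.30·163.0) / 144.3 = 5833/144.3 = 40.42 mg/L; combined flow 144.3 m³/s.
Decay over the reach: 40.42·exp(−kt) = 40.42·0.2731 = 11.04 mg/L.
Second outfall: C = (144.3·11.04 + 25.50·520.0)/169.8 = 87.47 mg/L.

87.5 mg/L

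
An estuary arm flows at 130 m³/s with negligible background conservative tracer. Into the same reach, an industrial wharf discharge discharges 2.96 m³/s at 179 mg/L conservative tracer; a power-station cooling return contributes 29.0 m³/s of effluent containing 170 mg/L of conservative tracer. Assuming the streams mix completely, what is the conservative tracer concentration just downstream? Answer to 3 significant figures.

33.7 mg/L

Conservation of mass: C = (130.0·0 + 2.960·179.0 + 29.00·170.0) / 162.0 = 5460/162.0 = 33.71 mg/L.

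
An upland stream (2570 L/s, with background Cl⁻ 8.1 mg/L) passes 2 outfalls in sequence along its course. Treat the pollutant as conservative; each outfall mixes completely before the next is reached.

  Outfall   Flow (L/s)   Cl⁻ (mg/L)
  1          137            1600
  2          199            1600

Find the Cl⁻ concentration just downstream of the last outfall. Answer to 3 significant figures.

192 mg/L

Below outfall 1: Q → 2707 L/s, C = (2570·8.100 + 137.0·1600)/2707 = 88.67 mg/L.
Below outfall 2: Q → 2906 L/s, C = (2707·88.67 + 199.0·1600)/2906 = 192.2 mg/L.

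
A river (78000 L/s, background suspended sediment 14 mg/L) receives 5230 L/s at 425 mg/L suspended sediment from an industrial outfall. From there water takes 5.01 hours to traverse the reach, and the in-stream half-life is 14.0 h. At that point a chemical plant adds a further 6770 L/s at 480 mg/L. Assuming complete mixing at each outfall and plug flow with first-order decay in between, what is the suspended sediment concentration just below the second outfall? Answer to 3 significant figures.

Mixed concentration C = ΣQC/ΣQ = (78000·14.00 + 5230·425.0) / 83230 = 3315000/83230 = 39.83 mg/L; combined flow 83230 L/s.
Half-life 14.0 h → k = ln 2 / 14.0 = 0.04951 h⁻¹ = 1.188 d⁻¹.
Decay over the reach: 39.83·exp(−kt) = 39.83·0.7803 = 31.08 mg/L.
At the second outfall, C = (83230·31.08 + 6770·480.0) / (83230 + 6770) = 64.85 mg/L.

64.8 mg/L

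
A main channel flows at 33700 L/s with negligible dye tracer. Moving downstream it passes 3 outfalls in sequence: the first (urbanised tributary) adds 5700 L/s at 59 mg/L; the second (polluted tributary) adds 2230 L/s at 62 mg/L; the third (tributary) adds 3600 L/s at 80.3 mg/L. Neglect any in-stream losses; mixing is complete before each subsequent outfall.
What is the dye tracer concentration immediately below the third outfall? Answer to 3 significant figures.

16.9 mg/L

Outfall 1: combined Q = 39400 L/s; C = (33700·0 + 5700·59.00)/39400 = 8.536 mg/L.
Outfall 2: combined Q = 41630 L/s; C = (39400·8.536 + 2230·62.00)/41630 = 11.40 mg/L.
Outfall 3: combined Q = 45230 L/s; C = (41630·11.40 + 3600·80.30)/45230 = 16.88 mg/L.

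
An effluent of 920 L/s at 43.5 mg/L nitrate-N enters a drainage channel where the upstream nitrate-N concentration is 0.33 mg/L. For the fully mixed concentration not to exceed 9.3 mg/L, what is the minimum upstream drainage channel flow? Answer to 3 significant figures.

3510 L/s

Set C_mix = 9.3: (Q·0.3300 + 920.0·43.50) / (Q + 920.0) = 9.3
→ Q = 920.0·(43.50 − 9.3)/(9.3 − 0.3300) = 3508 L/s.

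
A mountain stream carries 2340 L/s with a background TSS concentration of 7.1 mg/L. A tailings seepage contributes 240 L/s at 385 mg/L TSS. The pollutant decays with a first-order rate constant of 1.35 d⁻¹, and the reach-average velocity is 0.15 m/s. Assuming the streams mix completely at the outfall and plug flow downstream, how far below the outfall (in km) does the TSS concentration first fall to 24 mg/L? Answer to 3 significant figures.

Mass balance: C = (2340·7.100 + 240.0·385.0) / 2580 = 109000/2580 = 42.25 mg/L.
Set 42.25·exp(−k·t) = 24 → t = ln(42.25/24)/k = 36200 s = 10.06 h.
Distance = v·t = 0.15·36200 = 5430 m = 5.430 km.

5.43 km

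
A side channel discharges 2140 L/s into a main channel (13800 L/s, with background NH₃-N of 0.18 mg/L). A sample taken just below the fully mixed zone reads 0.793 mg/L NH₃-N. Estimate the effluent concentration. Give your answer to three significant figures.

4.75 mg/L

Mass balance: 13800·0.1800 + 2140·Cₑ = 15940·0.7930
→ Cₑ = (15940·0.7930 − 13800·0.1800) / 2140 = 4.746 mg/L.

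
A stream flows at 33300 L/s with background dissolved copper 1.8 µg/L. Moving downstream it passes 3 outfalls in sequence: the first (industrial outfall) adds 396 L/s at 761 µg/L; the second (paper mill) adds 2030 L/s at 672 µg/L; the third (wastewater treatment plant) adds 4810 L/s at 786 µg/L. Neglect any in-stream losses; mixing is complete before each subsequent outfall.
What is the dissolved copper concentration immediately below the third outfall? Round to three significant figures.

After outfall 1: Q = 33300 + 396.0 = 33700 L/s; C = (33300·1.800 + 396.0·761.0)/33700 = 10.72 µg/L.
After outfall 2: Q = 33700 + 2030 = 35730 L/s; C = (33700·10.72 + 2030·672.0)/35730 = 48.30 µg/L.
After outfall 3: Q = 35730 + 4810 = 40540 L/s; C = (35730·48.30 + 4810·786.0)/40540 = 135.8 µg/L.

136 µg/L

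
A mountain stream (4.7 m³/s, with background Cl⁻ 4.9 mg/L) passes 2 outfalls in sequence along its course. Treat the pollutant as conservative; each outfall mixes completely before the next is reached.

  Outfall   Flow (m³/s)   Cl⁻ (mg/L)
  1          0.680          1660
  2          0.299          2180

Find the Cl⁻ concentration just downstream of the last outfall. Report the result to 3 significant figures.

Outfall 1: combined Q = 5.380 m³/s; C = (4.700·4.900 + 0.6800·1660)/5.380 = 214.1 mg/L.
Outfall 2: combined Q = 5.679 m³/s; C = (5.380·214.1 + 0.2990·2180)/5.679 = 317.6 mg/L.

318 mg/L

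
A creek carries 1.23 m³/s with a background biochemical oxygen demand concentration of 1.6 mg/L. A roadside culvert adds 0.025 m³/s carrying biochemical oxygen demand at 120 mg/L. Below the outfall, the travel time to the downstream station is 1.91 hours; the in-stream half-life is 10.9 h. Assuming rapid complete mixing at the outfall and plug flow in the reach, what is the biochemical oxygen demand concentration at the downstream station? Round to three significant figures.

After mixing, C = (1.230·1.600 + 0.02500·120.0) / 1.255 = 4.968/1.255 = 3.959 mg/L.
Half-life 10.9 h → k = ln 2 / 10.9 = 0.06359 h⁻¹ = 1.526 d⁻¹.
Decay over the reach: 3.959·exp(−kt) = 3.959·0.8856 = 3.506 mg/L.

3.51 mg/L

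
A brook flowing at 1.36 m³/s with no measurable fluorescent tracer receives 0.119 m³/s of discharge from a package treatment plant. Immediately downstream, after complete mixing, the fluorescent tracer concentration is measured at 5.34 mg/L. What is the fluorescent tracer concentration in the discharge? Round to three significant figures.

Mass balance: 1.360·0 + 0.1190·Cₑ = 1.479·5.340
→ Cₑ = (1.479·5.340 − 1.360·0) / 0.1190 = 66.37 mg/L.

66.4 mg/L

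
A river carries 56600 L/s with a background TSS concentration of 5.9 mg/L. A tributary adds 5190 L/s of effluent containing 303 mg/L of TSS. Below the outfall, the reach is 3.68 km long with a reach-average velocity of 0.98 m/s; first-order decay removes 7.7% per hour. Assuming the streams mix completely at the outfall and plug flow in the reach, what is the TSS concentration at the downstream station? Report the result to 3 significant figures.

Mixed concentration C = ΣQC/ΣQ = (56600·5.900 + 5190·303.0) / 61790 = 1907000/61790 = 30.85 mg/L.
Travel time t = 3.68·1000 / 0.98 = 3755 s = 1.043 h.
7.7%/h lost → k = −ln(1 − 0.077) = 0.08013 h⁻¹.
Applying C = C₀e^(−kt): 30.85 × 0.9198 = 28.38 mg/L.

28.4 mg/L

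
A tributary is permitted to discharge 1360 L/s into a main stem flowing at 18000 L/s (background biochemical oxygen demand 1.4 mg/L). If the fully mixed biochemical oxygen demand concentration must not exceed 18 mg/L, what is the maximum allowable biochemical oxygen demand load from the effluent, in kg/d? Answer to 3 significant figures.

Mass balance at the limit: 18000·1.400 + 1360·Cₑ = 19360·18 → Cₑ = 237.7 mg/L.
1360 L/s = 1.360 m³/s. Load = 1.360 m³/s × 237.7 g/m³ × 86 400 s/d = 27930 kg/d.

27900 kg/d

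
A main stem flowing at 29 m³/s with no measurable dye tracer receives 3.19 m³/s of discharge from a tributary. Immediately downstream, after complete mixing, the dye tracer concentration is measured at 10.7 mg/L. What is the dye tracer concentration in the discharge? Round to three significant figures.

Mass balance: 29.00·0 + 3.190·Cₑ = 32.19·10.70
→ Cₑ = (32.19·10.70 − 29.00·0) / 3.190 = 108.0 mg/L.

108 mg/L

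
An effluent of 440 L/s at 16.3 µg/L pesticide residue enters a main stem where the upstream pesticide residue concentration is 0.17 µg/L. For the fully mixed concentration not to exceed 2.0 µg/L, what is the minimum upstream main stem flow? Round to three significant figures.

3440 L/s

Set C_mix = 2.0: (Q·0.1700 + 440.0·16.30) / (Q + 440.0) = 2.0
→ Q = 440.0·(16.30 − 2.0)/(2.0 − 0.1700) = 3438 L/s.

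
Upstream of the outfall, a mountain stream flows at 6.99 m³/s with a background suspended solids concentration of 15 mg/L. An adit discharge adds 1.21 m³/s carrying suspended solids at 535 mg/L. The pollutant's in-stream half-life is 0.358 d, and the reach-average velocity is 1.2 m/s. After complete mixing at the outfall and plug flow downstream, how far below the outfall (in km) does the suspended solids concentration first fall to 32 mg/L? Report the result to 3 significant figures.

After mixing, C = (6.990·15.00 + 1.210·535.0) / 8.200 = 752.2/8.200 = 91.73 mg/L.
Half-life 0.358 d → k = ln 2 / 0.358 = 1.936 d⁻¹.
Set 91.73·exp(−k·t) = 32 → t = ln(91.73/32)/k = 47000 s = 13.05 h.
Distance = v·t = 1.2·47000 = 56390 m = 56.39 km.

56.4 km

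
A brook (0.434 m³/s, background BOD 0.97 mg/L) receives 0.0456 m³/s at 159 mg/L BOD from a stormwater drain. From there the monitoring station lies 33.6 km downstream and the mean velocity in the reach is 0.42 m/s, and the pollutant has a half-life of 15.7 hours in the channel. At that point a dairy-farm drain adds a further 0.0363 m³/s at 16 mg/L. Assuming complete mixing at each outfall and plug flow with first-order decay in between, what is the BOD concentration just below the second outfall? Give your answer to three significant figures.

Conservation of mass: C = (0.4340·0.9700 + 0.04560·159.0) / 0.4796 = 7.671/0.4796 = 16.00 mg/L; combined flow 0.4796 m³/s.
Travel time t = 33.6·1000 / 0.42 = 80000 s = 22.22 h.
Half-life 15.7 h → k = ln 2 / 15.7 = 0.04415 h⁻¹ = 1.060 d⁻¹.
Applying C = C₀e^(−kt): 16.00 × 0.3749 = 5.997 mg/L.
Second outfall: C = (0.4796·5.997 + 0.03630·16.00)/0.5159 = 6.701 mg/L.

6.70 mg/L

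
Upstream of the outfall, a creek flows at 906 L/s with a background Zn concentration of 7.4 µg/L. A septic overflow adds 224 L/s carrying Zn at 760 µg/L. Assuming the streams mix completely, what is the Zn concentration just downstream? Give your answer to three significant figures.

Mass balance: C = (906.0·7.400 + 224.0·760.0) / 1130 = 176900/1130 = 156.6 µg/L.

157 µg/L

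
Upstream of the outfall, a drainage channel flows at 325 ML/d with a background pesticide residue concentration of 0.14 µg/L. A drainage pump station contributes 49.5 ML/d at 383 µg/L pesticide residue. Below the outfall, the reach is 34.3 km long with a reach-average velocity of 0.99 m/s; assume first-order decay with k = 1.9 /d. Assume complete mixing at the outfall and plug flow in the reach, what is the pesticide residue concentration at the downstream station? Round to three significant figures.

Mass balance: C = (325.0·0.1400 + 49.50·383.0) / 374.5 = 19000/374.5 = 50.74 µg/L.
Travel time t = 34.3·1000 / 0.99 = 34650 s = 9.624 h.
After decay, C = 50.74 × e^(−kt) = 50.74 × 0.4668 = 23.69 µg/L.

23.7 µg/L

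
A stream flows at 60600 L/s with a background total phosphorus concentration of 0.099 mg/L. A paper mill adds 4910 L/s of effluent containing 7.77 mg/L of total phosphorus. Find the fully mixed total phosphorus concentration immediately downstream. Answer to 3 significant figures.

Mixed concentration C = ΣQC/ΣQ = (60600·0.09900 + 4910·7.770) / 65510 = 44150/65510 = 0.6739 mg/L.

0.674 mg/L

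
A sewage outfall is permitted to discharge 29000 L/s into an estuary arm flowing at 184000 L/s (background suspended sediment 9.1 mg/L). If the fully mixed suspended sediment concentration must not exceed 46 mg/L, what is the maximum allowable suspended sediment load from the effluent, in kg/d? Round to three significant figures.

Mass balance at the limit: 184000·9.100 + 29000·Cₑ = 213000·46 → Cₑ = 280.1 mg/L.
29000 L/s = 29.00 m³/s. Load = 29.00 m³/s × 280.1 g/m³ × 86 400 s/d = 701900 kg/d.

702000 kg/d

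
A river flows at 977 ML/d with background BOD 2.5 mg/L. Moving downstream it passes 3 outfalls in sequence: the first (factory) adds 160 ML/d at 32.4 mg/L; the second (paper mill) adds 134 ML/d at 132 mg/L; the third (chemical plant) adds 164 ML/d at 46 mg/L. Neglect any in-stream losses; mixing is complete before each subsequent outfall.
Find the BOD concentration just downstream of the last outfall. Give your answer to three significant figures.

22.9 mg/L

Outfall 1: combined Q = 1137 ML/d; C = (977.0·2.500 + 160.0·32.40)/1137 = 6.708 mg/L.
Outfall 2: combined Q = 1271 ML/d; C = (1137·6.708 + 134.0·132.0)/1271 = 19.92 mg/L.
Outfall 3: combined Q = 1435 ML/d; C = (1271·19.92 + 164.0·46.00)/1435 = 22.90 mg/L.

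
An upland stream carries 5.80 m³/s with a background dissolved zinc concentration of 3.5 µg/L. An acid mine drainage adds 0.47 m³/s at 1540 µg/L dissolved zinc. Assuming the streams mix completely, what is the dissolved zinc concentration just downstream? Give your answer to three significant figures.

Conservation of mass: C = (5.800·3.500 + 0.4700·1540) / 6.270 = 744.1/6.270 = 118.7 µg/L.

119 µg/L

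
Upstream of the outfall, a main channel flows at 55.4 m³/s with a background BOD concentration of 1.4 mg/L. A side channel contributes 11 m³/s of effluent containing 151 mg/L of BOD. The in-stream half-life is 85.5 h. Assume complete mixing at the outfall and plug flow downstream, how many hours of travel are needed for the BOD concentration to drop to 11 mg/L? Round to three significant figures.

107 h

Conservation of mass: C = (55.40·1.400 + 11.00·151.0) / 66.40 = 1739/66.40 = 26.18 mg/L.
Half-life 85.5 h → k = ln 2 / 85.5 = 0.008107 h⁻¹ = 0.1946 d⁻¹.
26.18·exp(−k·t) = 11 → t = ln(26.18/11)/k = 385100 s = 107.0 h.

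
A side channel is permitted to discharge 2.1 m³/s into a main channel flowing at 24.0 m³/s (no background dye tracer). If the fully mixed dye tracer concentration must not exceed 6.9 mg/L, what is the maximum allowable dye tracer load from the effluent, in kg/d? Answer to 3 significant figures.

Mass balance at the limit: 24.00·0 + 2.100·Cₑ = 26.10·6.9 → Cₑ = 85.76 mg/L.
Load = 2.100 m³/s × 85.76 g/m³ × 86 400 s/d = 15560 kg/d.

15600 kg/d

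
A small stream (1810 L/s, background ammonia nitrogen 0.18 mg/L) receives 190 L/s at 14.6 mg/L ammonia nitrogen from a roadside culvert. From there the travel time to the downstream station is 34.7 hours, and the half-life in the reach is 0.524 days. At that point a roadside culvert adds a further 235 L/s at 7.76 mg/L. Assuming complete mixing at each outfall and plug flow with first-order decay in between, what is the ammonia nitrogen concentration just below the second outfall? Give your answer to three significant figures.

Mass balance: C = (1810·0.1800 + 190.0·14.60) / 2000 = 3100/2000 = 1.550 mg/L; combined flow 2000 L/s.
Half-life 0.524 d → k = ln 2 / 0.524 = 1.323 d⁻¹.
Decay over the reach: 1.550·exp(−kt) = 1.550·0.1477 = 0.2289 mg/L.
At the second outfall, C = (2000·0.2289 + 235.0·7.760) / (2000 + 235.0) = 1.021 mg/L.

1.02 mg/L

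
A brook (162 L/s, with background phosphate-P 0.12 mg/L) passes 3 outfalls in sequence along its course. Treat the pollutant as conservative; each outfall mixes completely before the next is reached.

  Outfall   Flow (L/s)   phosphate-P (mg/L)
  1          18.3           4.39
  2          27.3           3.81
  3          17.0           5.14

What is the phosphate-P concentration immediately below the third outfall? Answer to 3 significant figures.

Below outfall 1: Q → 180.3 L/s, C = (162.0·0.1200 + 18.30·4.390)/180.3 = 0.5534 mg/L.
Below outfall 2: Q → 207.6 L/s, C = (180.3·0.5534 + 27.30·3.810)/207.6 = 0.9816 mg/L.
Below outfall 3: Q → 224.6 L/s, C = (207.6·0.9816 + 17.00·5.140)/224.6 = 1.296 mg/L.

1.30 mg/L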